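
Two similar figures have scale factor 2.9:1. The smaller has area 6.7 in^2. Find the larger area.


Linear scale factor k = 2.9
Original area = 6.7 in^2
Rule: under a linear scaling by k, areas scale by k^2.
k^2 = 2.9^2 = 8.41
New area = 6.7 * 8.41
New area = 56.347
56.347 in^2


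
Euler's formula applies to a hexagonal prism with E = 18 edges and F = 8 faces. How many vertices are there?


Polyhedron: hexagonal prism
Euler's formula for convex polyhedra: V - E + F = 2
Given: E = 18 edges and F = 8 faces
Solve for V:
V = 2 + E - F = 2 + 18 - 8 = 12
12 vertices


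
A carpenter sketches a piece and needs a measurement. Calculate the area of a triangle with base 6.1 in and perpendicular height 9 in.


Shape: triangle
Base b = 6.1 in, Height h = 9 in
Formula: A = (1/2) * b * h
A = 0.5 * 6.1 * 9
A = 0.5 * 54.9
A = 27.45
27.45 in^2


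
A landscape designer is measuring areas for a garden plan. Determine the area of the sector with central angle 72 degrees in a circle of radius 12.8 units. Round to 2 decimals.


Shape: circular sector
Radius r = 12.8 units, Angle = 72 degrees
Formula: A = (angle/360) * pi * r^2
r^2 = 163.84
Fraction of circle = 72/360
A = (72/360) * pi * 163.84
A = 32.768 * pi
A = 102.94
102.94 units^2


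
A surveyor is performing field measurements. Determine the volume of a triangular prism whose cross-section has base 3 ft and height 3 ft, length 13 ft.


Shape: triangular prism
Triangle base = 3 ft, triangle height = 3 ft, prism length L = 13 ft
Formula: V = (1/2 * b * h_tri) * L
Cross-section area = 0.5 * 3 * 3 = 4.5
V = 4.5 * 13
V = 58.5
58.5 ft^3


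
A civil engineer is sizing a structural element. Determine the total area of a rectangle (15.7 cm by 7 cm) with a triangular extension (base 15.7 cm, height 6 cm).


Composite shape: rectangle + triangle
Rectangle area = 15.7 * 7 = 109.9
Triangle area = 0.5 * 15.7 * 6 = 47.1
Total = 109.9 + 47.1
Total = 157
157 cm^2


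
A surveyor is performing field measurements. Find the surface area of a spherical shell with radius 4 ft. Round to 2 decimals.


Shape: sphere
Radius r = 4 ft
Formula: SA = 4 * pi * r^2
r^2 = 16
SA = 4 * pi * 16
SA = 64 * pi
SA = 201.06
201.06 ft^2


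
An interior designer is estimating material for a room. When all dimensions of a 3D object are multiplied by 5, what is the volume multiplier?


Linear scale factor k = 5
Rule: under a linear scaling by k, volumes scale by k^3.
k^3 = 5 * 5 * 5
k^3 = 25 * 5
k^3 = 125
Volume scales by a factor of 125.
125 (dimensionless)


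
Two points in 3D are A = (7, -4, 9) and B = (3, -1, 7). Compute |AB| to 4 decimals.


3D distance between two points
P1 = (7, -4, 9), P2 = (3, -1, 7)
Formula: d = sqrt((x2-x1)^2 + (y2-y1)^2 + (z2-z1)^2)
dx = 3 - 7 = -4
dy = -1 - -4 = 3
dz = 7 - 9 = -2
dx^2 + dy^2 + dz^2 = 16 + 9 + 4 = 29
d = sqrt(29)
d = 5.3852
5.3852 units


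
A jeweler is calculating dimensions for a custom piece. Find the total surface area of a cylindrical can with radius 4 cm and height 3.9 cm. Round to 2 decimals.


Shape: closed cylinder
Radius r = 4 cm, Height h = 3.9 cm
Formula: SA = 2*pi*r^2 + 2*pi*r*h = 2*pi*r*(r + h)
r + h = 7.9
2 * r * (r + h) = 2 * 4 * 7.9 = 63.2
SA = 63.2 * pi
SA = 198.55
198.55 cm^2


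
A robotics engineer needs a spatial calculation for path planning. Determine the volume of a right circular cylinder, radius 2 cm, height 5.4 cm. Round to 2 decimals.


Shape: cylinder
Radius r = 2 cm, Height h = 5.4 cm
Formula: V = pi * r^2 * h
r^2 = 4
V = pi * 4 * 5.4
V = 21.6 * pi
V = 67.86
67.86 cm^3


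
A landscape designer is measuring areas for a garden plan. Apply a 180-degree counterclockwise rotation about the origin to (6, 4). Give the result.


Transformation: rotation about the origin
Original point: (6, 4)
Rule for 180 deg: (x, y) -> (-x, -y)
Apply: (6, 4) -> (-6, -4)
(-6, -4)


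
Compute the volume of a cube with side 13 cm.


Shape: cube
Side s = 13 cm
Formula: V = s^3
V = 13 * 13 * 13
V = 169 * 13
V = 2197
2197 cm^3


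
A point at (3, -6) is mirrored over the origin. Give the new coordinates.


Transformation: reflection
Original point: (3, -6)
Rule for reflection through the origin: (x, y) -> (-x, -y)
Apply: (3, -6) -> (-3, 6)
(-3, 6)


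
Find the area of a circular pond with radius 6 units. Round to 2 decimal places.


Shape: circle
Radius r = 6 units
Formula: A = pi * r^2
r^2 = 6^2 = 36
A = pi * 36
A = 113.1
113.1 units^2


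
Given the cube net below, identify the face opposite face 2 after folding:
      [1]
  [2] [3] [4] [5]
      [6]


Net: cross layout. Take square 3 as the base (bottom).
Fold the four squares in the horizontal row up around 3: 2 -> left, 4 -> right, 5 wraps to the top.
Fold 1 and 6 up from 3: 1 -> back, 6 -> front.
Opposite pairs are therefore: (1, 6), (2, 4), (3, 5).
Face 2 is opposite face 4.
face 4


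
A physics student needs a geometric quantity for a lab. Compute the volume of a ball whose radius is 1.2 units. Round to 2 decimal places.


Shape: sphere
Radius r = 1.2 units
Formula: V = (4/3) * pi * r^3
r^3 = 1.728
(4/3) * 1.728 = 2.304
V = 2.304 * pi
V = 7.24
7.24 units^3


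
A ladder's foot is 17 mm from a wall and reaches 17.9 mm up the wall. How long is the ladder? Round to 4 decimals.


Shape: right triangle
Legs a = 17 mm, b = 17.9 mm
Formula: c = sqrt(a^2 + b^2)
a^2 = 289, b^2 = 320.41
a^2 + b^2 = 609.41
c = sqrt(609.41)
c = 24.6862
24.6862 mm


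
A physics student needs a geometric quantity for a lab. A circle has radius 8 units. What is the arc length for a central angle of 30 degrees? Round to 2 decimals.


Shape: circular arc
Radius r = 8 units, Angle = 30 degrees
Formula: L = (angle/360) * 2 * pi * r
2 * pi * r = 16 * pi
L = (30/360) * 16 * pi
L = 1.333333 * pi
L = 4.19
4.19 units


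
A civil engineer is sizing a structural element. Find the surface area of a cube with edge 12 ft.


Shape: cube
Side s = 12 ft
A cube has 6 square faces.
Formula: SA = 6 * s^2
s^2 = 144
SA = 6 * 144
SA = 864
864 ft^2


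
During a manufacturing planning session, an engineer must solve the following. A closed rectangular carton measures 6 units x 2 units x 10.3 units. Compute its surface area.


Shape: rectangular prism
l = 6 units, w = 2 units, h = 10.3 units
Formula: SA = 2(lw + lh + wh)
lw = 12, lh = 61.8, wh = 20.6
lw + lh + wh = 94.4
SA = 2 * 94.4
SA = 188.8
188.8 units^2


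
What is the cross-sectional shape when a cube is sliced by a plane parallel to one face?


Solid: cube
Cutting plane: parallel to one face
Visualize the intersection of the plane with the solid's surface.
The boundary of the cut region is a square.
square


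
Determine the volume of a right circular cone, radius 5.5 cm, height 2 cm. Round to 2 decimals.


Shape: cone
Radius r = 5.5 cm, Height h = 2 cm
Formula: V = (1/3) * pi * r^2 * h
r^2 = 30.25
pi * r^2 * h = pi * 30.25 * 2 = 60.5 * pi
V = 60.5 * pi / 3
V = 63.36
63.36 cm^3


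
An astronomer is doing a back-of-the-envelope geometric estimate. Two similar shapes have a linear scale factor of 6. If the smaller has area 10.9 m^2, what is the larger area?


Linear scale factor k = 6
Original area = 10.9 m^2
Rule: under a linear scaling by k, areas scale by k^2.
k^2 = 6^2 = 36
New area = 10.9 * 36
New area = 392.4
392.4 m^2


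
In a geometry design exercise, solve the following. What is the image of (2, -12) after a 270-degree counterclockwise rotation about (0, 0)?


Transformation: rotation about the origin
Original point: (2, -12)
Rule for 270 deg counterclockwise: (x, y) -> (y, -x)
Apply: (2, -12) -> (-12, -2)
(-12, -2)


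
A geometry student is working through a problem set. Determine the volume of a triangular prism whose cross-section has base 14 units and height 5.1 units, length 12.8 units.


Shape: triangular prism
Triangle base = 14 units, triangle height = 5.1 units, prism length L = 12.8 units
Formula: V = (1/2 * b * h_tri) * L
Cross-section area = 0.5 * 14 * 5.1 = 35.7
V = 35.7 * 12.8
V = 456.96
456.96 units^3


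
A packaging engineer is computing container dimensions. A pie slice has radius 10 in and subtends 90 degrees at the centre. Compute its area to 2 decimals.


Shape: circular sector
Radius r = 10 in, Angle = 90 degrees
Formula: A = (angle/360) * pi * r^2
r^2 = 100
Fraction of circle = 90/360
A = (90/360) * pi * 100
A = 25 * pi
A = 78.54
78.54 in^2


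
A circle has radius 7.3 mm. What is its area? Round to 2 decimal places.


Shape: circle
Radius r = 7.3 mm
Formula: A = pi * r^2
r^2 = 7.3^2 = 53.29
A = pi * 53.29
A = 167.42
167.42 mm^2


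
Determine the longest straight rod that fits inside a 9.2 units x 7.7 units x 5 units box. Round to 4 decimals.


Shape: rectangular box (space diagonal)
l = 9.2 units, w = 7.7 units, h = 5 units
Visualize: the diagonal of the base, then a right triangle with that diagonal and the height.
Formula: d = sqrt(l^2 + w^2 + h^2)
l^2 + w^2 + h^2 = 84.64 + 59.29 + 25 = 168.93
d = sqrt(168.93)
d = 12.9973
12.9973 units


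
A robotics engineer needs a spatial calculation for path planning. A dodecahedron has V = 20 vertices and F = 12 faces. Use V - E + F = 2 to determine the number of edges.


Polyhedron: dodecahedron
Euler's formula for convex polyhedra: V - E + F = 2
Given: V = 20 vertices and F = 12 faces
Solve for E:
E = V + F - 2 = 20 + 12 - 2 = 30
30 edges


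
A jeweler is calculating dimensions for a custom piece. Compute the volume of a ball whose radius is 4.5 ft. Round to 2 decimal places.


Shape: sphere
Radius r = 4.5 ft
Formula: V = (4/3) * pi * r^3
r^3 = 91.125
(4/3) * 91.125 = 121.5
V = 121.5 * pi
V = 381.7
381.7 ft^3


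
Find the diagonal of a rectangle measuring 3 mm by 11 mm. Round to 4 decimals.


Shape: rectangle (diagonal via Pythagoras)
Sides: 3 mm and 11 mm
Formula: d = sqrt(l^2 + w^2)
l^2 = 9, w^2 = 121
l^2 + w^2 = 130
d = sqrt(130)
d = 11.4018
11.4018 mm


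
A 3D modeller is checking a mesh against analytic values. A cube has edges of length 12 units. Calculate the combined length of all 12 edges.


Shape: cube
Side s = 12 units
A cube has 12 edges, all equal.
Formula: total edge length = 12 * s
Total = 12 * 12
Total = 144
144 units


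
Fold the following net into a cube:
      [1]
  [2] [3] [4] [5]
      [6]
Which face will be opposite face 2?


Net: cross layout. Take square 3 as the base (bottom).
Fold the four squares in the horizontal row up around 3: 2 -> left, 4 -> right, 5 wraps to the top.
Fold 1 and 6 up from 3: 1 -> back, 6 -> front.
Opposite pairs are therefore: (1, 6), (2, 4), (3, 5).
Face 2 is opposite face 4.
face 4


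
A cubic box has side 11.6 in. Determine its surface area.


Shape: cube
Side s = 11.6 in
A cube has 6 square faces.
Formula: SA = 6 * s^2
s^2 = 134.56
SA = 6 * 134.56
SA = 807.36
807.36 in^2


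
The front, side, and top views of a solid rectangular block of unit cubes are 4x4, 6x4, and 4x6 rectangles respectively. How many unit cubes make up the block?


Orthographic views of a solid rectangular block:
Front view 4 x 4 -> length = 4, height = 4
Side view 6 x 4 -> width = 6, height = 4 (consistent)
Top view 4 x 6 -> confirms length = 4, width = 6
The block is 4 x 6 x 4.
Total unit cubes = 4 * 6 * 4 = 96
96 unit cubes


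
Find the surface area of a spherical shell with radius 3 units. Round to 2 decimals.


Shape: sphere
Radius r = 3 units
Formula: SA = 4 * pi * r^2
r^2 = 9
SA = 4 * pi * 9
SA = 36 * pi
SA = 113.1
113.1 units^2


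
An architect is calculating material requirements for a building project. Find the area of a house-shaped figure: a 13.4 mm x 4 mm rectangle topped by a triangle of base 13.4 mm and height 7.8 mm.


Composite shape: rectangle + triangle
Rectangle area = 13.4 * 4 = 53.6
Triangle area = 0.5 * 13.4 * 7.8 = 52.26
Total = 53.6 + 52.26
Total = 105.86
105.86 mm^2


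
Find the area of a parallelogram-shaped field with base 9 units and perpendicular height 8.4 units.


Shape: parallelogram
Base b = 9 units, Height h = 8.4 units
Formula: A = b * h
A = 9 * 8.4
A = 75.6
75.6 units^2


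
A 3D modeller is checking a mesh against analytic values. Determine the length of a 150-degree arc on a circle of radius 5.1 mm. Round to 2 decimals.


Shape: circular arc
Radius r = 5.1 mm, Angle = 150 degrees
Formula: L = (angle/360) * 2 * pi * r
2 * pi * r = 10.2 * pi
L = (150/360) * 10.2 * pi
L = 4.25 * pi
L = 13.35
13.35 mm


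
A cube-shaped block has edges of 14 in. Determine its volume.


Shape: cube
Side s = 14 in
Formula: V = s^3
V = 14 * 14 * 14
V = 196 * 14
V = 2744
2744 in^3


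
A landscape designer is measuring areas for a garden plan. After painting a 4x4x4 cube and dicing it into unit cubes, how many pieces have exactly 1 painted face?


Large cube: 4 x 4 x 4, cut into unit cubes.
n = 4, so n - 2 = 2
Cubes with 1 painted face lie in the interior of each face.
A cube has 6 faces; each contributes (n - 2)^2 = 4 such cubes.
Count = 6 * 4 = 24
24 unit cubes


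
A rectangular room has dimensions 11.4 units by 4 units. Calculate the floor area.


Shape: rectangle
Length l = 11.4 units, Width w = 4 units
Formula: A = l * w
A = 11.4 * 4
A = 45.6
45.6 units^2


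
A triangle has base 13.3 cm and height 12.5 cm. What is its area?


Shape: triangle
Base b = 13.3 cm, Height h = 12.5 cm
Formula: A = (1/2) * b * h
A = 0.5 * 13.3 * 12.5
A = 0.5 * 166.25
A = 83.125
83.125 cm^2


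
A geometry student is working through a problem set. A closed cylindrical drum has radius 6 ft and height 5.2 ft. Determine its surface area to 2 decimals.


Shape: closed cylinder
Radius r = 6 ft, Height h = 5.2 ft
Formula: SA = 2*pi*r^2 + 2*pi*r*h = 2*pi*r*(r + h)
r + h = 11.2
2 * r * (r + h) = 2 * 6 * 11.2 = 134.4
SA = 134.4 * pi
SA = 422.23
422.23 ft^2


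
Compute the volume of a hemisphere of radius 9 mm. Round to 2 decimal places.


Shape: hemisphere (half of a sphere)
Radius r = 9 mm
Formula: V = (1/2) * (4/3) * pi * r^3 = (2/3) * pi * r^3
r^3 = 729
(2/3) * 729 = 486
V = 486 * pi
V = 1526.81
1526.81 mm^3


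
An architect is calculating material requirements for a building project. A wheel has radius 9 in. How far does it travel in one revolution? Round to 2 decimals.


Shape: circle
Radius r = 9 in
Formula: C = 2 * pi * r
C = 2 * pi * 9
C = 18 * pi
C = 56.55
56.55 in


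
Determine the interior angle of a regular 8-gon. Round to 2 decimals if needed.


Shape: regular octagon (8 sides)
Formula: interior angle = (n - 2) * 180 / n
(n - 2) = 6
(n - 2) * 180 = 1080
angle = 1080 / 8
angle = 135
135 degrees


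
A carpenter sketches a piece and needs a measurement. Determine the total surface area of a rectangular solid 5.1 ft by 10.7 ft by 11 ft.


Shape: rectangular prism
l = 5.1 ft, w = 10.7 ft, h = 11 ft
Formula: SA = 2(lw + lh + wh)
lw = 54.57, lh = 56.1, wh = 117.7
lw + lh + wh = 228.37
SA = 2 * 228.37
SA = 456.74
456.74 ft^2


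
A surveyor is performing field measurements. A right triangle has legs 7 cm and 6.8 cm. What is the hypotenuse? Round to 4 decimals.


Shape: right triangle
Legs a = 7 cm, b = 6.8 cm
Formula: c = sqrt(a^2 + b^2)
a^2 = 49, b^2 = 46.24
a^2 + b^2 = 95.24
c = sqrt(95.24)
c = 9.7591
9.7591 cm


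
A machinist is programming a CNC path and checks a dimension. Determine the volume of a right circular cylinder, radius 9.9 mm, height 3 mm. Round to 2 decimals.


Shape: cylinder
Radius r = 9.9 mm, Height h = 3 mm
Formula: V = pi * r^2 * h
r^2 = 98.01
V = pi * 98.01 * 3
V = 294.03 * pi
V = 923.72
923.72 mm^3


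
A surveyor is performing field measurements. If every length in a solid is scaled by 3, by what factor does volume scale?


Linear scale factor k = 3
Rule: under a linear scaling by k, volumes scale by k^3.
k^3 = 3 * 3 * 3
k^3 = 9 * 3
k^3 = 27
Volume scales by a factor of 27.
27 (dimensionless)


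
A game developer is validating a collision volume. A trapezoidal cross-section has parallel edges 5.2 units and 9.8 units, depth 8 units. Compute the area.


Shape: trapezoid
Parallel sides a = 5.2 units, b = 9.8 units; Height h = 8 units
Formula: A = (a + b) * h / 2
a + b = 5.2 + 9.8 = 15
A = 15 * 8 / 2
A = 120 / 2
A = 60
60 units^2


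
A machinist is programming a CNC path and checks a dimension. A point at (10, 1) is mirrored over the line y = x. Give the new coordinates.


Transformation: reflection
Original point: (10, 1)
Rule for reflection over y = x: (x, y) -> (y, x)
Apply: (10, 1) -> (1, 10)
(1, 10)


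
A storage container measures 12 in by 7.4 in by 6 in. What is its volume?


Shape: rectangular prism
l = 12 in, w = 7.4 in, h = 6 in
Formula: V = l * w * h
V = 12 * 7.4 * 6
V = 88.8 * 6
V = 532.8
532.8 in^3


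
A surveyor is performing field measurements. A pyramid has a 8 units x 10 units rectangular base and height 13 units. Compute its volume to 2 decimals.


Shape: rectangular pyramid
Base: 8 units x 10 units, Height h = 13 units
Formula: V = (1/3) * base_area * h
base_area = 8 * 10 = 80
base_area * h = 80 * 13 = 1040
V = 1040 / 3
V = 346.67
346.67 units^3


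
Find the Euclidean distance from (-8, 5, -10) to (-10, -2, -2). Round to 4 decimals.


3D distance between two points
P1 = (-8, 5, -10), P2 = (-10, -2, -2)
Formula: d = sqrt((x2-x1)^2 + (y2-y1)^2 + (z2-z1)^2)
dx = -10 - -8 = -2
dy = -2 - 5 = -7
dz = -2 - -10 = 8
dx^2 + dy^2 + dz^2 = 4 + 49 + 64 = 117
d = sqrt(117)
d = 10.8167
10.8167 units


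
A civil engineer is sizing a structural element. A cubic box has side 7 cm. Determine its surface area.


Shape: cube
Side s = 7 cm
A cube has 6 square faces.
Formula: SA = 6 * s^2
s^2 = 49
SA = 6 * 49
SA = 294
294 cm^2


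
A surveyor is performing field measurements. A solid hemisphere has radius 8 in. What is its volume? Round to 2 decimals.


Shape: hemisphere (half of a sphere)
Radius r = 8 in
Formula: V = (1/2) * (4/3) * pi * r^3 = (2/3) * pi * r^3
r^3 = 512
(2/3) * 512 = 341.333333
V = 341.333333 * pi
V = 1072.33
1072.33 in^3


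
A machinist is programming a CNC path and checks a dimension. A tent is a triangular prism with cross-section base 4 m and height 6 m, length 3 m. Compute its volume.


Shape: triangular prism
Triangle base = 4 m, triangle height = 6 m, prism length L = 3 m
Formula: V = (1/2 * b * h_tri) * L
Cross-section area = 0.5 * 4 * 6 = 12
V = 12 * 3
V = 36
36 m^3


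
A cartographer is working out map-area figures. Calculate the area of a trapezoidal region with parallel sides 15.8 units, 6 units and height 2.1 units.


Shape: trapezoid
Parallel sides a = 15.8 units, b = 6 units; Height h = 2.1 units
Formula: A = (a + b) * h / 2
a + b = 15.8 + 6 = 21.8
A = 21.8 * 2.1 / 2
A = 45.78 / 2
A = 22.89
22.89 units^2


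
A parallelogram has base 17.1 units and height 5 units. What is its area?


Shape: parallelogram
Base b = 17.1 units, Height h = 5 units
Formula: A = b * h
A = 17.1 * 5
A = 85.5
85.5 units^2


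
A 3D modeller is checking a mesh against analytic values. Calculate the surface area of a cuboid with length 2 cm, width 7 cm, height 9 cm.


Shape: rectangular prism
l = 2 cm, w = 7 cm, h = 9 cm
Formula: SA = 2(lw + lh + wh)
lw = 14, lh = 18, wh = 63
lw + lh + wh = 95
SA = 2 * 95
SA = 190
190 cm^2


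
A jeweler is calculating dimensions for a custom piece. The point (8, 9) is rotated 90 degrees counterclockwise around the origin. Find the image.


Transformation: rotation about the origin
Original point: (8, 9)
Rule for 90 deg counterclockwise: (x, y) -> (-y, x)
Apply: (8, 9) -> (-9, 8)
(-9, 8)


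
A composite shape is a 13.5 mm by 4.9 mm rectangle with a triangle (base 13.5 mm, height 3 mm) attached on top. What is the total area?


Composite shape: rectangle + triangle
Rectangle area = 13.5 * 4.9 = 66.15
Triangle area = 0.5 * 13.5 * 3 = 20.25
Total = 66.15 + 20.25
Total = 86.4
86.4 mm^2


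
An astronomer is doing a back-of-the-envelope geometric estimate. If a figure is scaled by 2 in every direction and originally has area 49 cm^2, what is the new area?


Linear scale factor k = 2
Original area = 49 cm^2
Rule: under a linear scaling by k, areas scale by k^2.
k^2 = 2^2 = 4
New area = 49 * 4
New area = 196
196 cm^2


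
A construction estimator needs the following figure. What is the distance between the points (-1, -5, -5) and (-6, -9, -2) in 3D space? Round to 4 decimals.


3D distance between two points
P1 = (-1, -5, -5), P2 = (-6, -9, -2)
Formula: d = sqrt((x2-x1)^2 + (y2-y1)^2 + (z2-z1)^2)
dx = -6 - -1 = -5
dy = -9 - -5 = -4
dz = -2 - -5 = 3
dx^2 + dy^2 + dz^2 = 25 + 16 + 9 = 50
d = sqrt(50)
d = 7.0711
7.0711 units


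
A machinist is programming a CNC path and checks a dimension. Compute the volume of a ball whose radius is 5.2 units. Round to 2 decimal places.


Shape: sphere
Radius r = 5.2 units
Formula: V = (4/3) * pi * r^3
r^3 = 140.608
(4/3) * 140.608 = 187.477333
V = 187.477333 * pi
V = 588.98
588.98 units^3


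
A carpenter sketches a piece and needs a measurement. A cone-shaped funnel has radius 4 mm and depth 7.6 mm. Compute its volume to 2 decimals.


Shape: cone
Radius r = 4 mm, Height h = 7.6 mm
Formula: V = (1/3) * pi * r^2 * h
r^2 = 16
pi * r^2 * h = pi * 16 * 7.6 = 121.6 * pi
V = 121.6 * pi / 3
V = 127.34
127.34 mm^3


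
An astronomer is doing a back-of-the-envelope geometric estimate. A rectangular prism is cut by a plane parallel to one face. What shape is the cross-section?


Solid: rectangular prism
Cutting plane: parallel to one face
Visualize the intersection of the plane with the solid's surface.
The boundary of the cut region is a rectangle.
rectangle


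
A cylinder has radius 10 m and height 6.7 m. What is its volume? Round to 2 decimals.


Shape: cylinder
Radius r = 10 m, Height h = 6.7 m
Formula: V = pi * r^2 * h
r^2 = 100
V = pi * 100 * 6.7
V = 670 * pi
V = 2104.87
2104.87 m^3


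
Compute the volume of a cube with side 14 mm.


Shape: cube
Side s = 14 mm
Formula: V = s^3
V = 14 * 14 * 14
V = 196 * 14
V = 2744
2744 mm^3


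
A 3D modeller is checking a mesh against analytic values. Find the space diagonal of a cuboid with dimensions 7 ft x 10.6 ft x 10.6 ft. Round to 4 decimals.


Shape: rectangular box (space diagonal)
l = 7 ft, w = 10.6 ft, h = 10.6 ft
Visualize: the diagonal of the base, then a right triangle with that diagonal and the height.
Formula: d = sqrt(l^2 + w^2 + h^2)
l^2 + w^2 + h^2 = 49 + 112.36 + 112.36 = 273.72
d = sqrt(273.72)
d = 16.5445
16.5445 ft


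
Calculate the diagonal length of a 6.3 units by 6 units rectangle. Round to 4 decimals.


Shape: rectangle (diagonal via Pythagoras)
Sides: 6.3 units and 6 units
Formula: d = sqrt(l^2 + w^2)
l^2 = 39.69, w^2 = 36
l^2 + w^2 = 75.69
d = sqrt(75.69)
d = 8.7
8.7 units


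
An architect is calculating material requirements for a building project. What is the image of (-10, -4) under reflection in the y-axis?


Transformation: reflection
Original point: (-10, -4)
Rule for reflection over the y-axis: (x, y) -> (-x, y)
Apply: (-10, -4) -> (10, -4)
(10, -4)


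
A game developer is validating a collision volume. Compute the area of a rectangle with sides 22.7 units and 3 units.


Shape: rectangle
Length l = 22.7 units, Width w = 3 units
Formula: A = l * w
A = 22.7 * 3
A = 68.1
68.1 units^2


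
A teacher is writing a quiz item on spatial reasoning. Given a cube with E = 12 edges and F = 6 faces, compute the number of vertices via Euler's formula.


Polyhedron: cube
Euler's formula for convex polyhedra: V - E + F = 2
Given: E = 12 edges and F = 6 faces
Solve for V:
V = 2 + E - F = 2 + 12 - 6 = 8
8 vertices


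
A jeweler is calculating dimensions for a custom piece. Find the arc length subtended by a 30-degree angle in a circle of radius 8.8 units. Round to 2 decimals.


Shape: circular arc
Radius r = 8.8 units, Angle = 30 degrees
Formula: L = (angle/360) * 2 * pi * r
2 * pi * r = 17.6 * pi
L = (30/360) * 17.6 * pi
L = 1.466667 * pi
L = 4.61
4.61 units


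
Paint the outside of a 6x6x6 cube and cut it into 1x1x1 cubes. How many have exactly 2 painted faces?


Large cube: 6 x 6 x 6, cut into unit cubes.
n = 6, so n - 2 = 4
Cubes with 2 painted faces lie along the edges, excluding corners.
A cube has 12 edges; each contributes (n - 2) = 4 such cubes.
Count = 12 * 4 = 48
48 unit cubes


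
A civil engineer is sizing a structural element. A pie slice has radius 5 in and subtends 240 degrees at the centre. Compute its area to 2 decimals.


Shape: circular sector
Radius r = 5 in, Angle = 240 degrees
Formula: A = (angle/360) * pi * r^2
r^2 = 25
Fraction of circle = 240/360
A = (240/360) * pi * 25
A = 16.666667 * pi
A = 52.36
52.36 in^2


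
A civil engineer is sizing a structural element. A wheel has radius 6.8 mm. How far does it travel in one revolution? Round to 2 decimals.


Shape: circle
Radius r = 6.8 mm
Formula: C = 2 * pi * r
C = 2 * pi * 6.8
C = 13.6 * pi
C = 42.73
42.73 mm


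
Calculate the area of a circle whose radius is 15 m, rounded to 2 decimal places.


Shape: circle
Radius r = 15 m
Formula: A = pi * r^2
r^2 = 15^2 = 225
A = pi * 225
A = 706.86
706.86 m^2


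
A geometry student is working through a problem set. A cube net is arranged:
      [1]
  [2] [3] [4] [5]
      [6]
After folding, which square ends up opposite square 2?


Net: cross layout. Take square 3 as the base (bottom).
Fold the four squares in the horizontal row up around 3: 2 -> left, 4 -> right, 5 wraps to the top.
Fold 1 and 6 up from 3: 1 -> back, 6 -> front.
Opposite pairs are therefore: (1, 6), (2, 4), (3, 5).
Face 2 is opposite face 4.
face 4


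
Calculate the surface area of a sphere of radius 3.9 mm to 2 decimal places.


Shape: sphere
Radius r = 3.9 mm
Formula: SA = 4 * pi * r^2
r^2 = 15.21
SA = 4 * pi * 15.21
SA = 60.84 * pi
SA = 191.13
191.13 mm^2


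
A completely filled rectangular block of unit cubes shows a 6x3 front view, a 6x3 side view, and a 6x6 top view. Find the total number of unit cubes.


Orthographic views of a solid rectangular block:
Front view 6 x 3 -> length = 6, height = 3
Side view 6 x 3 -> width = 6, height = 3 (consistent)
Top view 6 x 6 -> confirms length = 6, width = 6
The block is 6 x 6 x 3.
Total unit cubes = 6 * 6 * 3 = 108
108 unit cubes


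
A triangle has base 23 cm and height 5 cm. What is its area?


Shape: triangle
Base b = 23 cm, Height h = 5 cm
Formula: A = (1/2) * b * h
A = 0.5 * 23 * 5
A = 0.5 * 115
A = 57.5
57.5 cm^2


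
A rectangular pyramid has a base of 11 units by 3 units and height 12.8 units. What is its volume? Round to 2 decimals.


Shape: rectangular pyramid
Base: 11 units x 3 units, Height h = 12.8 units
Formula: V = (1/3) * base_area * h
base_area = 11 * 3 = 33
base_area * h = 33 * 12.8 = 422.4
V = 422.4 / 3
V = 140.8
140.8 units^3


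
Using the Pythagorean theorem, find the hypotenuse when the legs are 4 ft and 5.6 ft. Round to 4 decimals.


Shape: right triangle
Legs a = 4 ft, b = 5.6 ft
Formula: c = sqrt(a^2 + b^2)
a^2 = 16, b^2 = 31.36
a^2 + b^2 = 47.36
c = sqrt(47.36)
c = 6.8819
6.8819 ft


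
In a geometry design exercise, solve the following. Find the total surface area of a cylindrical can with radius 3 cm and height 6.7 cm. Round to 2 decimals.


Shape: closed cylinder
Radius r = 3 cm, Height h = 6.7 cm
Formula: SA = 2*pi*r^2 + 2*pi*r*h = 2*pi*r*(r + h)
r + h = 9.7
2 * r * (r + h) = 2 * 3 * 9.7 = 58.2
SA = 58.2 * pi
SA = 182.84
182.84 cm^2


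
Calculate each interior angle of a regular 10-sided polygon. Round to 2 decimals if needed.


Shape: regular decagon (10 sides)
Formula: interior angle = (n - 2) * 180 / n
(n - 2) = 8
(n - 2) * 180 = 1440
angle = 1440 / 10
angle = 144
144 degrees


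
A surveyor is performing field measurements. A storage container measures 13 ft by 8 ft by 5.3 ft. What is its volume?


Shape: rectangular prism
l = 13 ft, w = 8 ft, h = 5.3 ft
Formula: V = l * w * h
V = 13 * 8 * 5.3
V = 104 * 5.3
V = 551.2
551.2 ft^3


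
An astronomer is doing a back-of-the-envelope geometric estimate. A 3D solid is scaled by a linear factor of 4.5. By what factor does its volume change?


Linear scale factor k = 4.5
Rule: under a linear scaling by k, volumes scale by k^3.
k^3 = 4.5 * 4.5 * 4.5
k^3 = 20.25 * 4.5
k^3 = 91.125
Volume scales by a factor of 91.125.
91.125 (dimensionless)


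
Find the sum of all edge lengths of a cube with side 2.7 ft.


Shape: cube
Side s = 2.7 ft
A cube has 12 edges, all equal.
Formula: total edge length = 12 * s
Total = 12 * 2.7
Total = 32.4
32.4 ft


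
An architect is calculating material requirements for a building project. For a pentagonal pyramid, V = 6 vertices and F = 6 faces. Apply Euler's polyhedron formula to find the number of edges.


Polyhedron: pentagonal pyramid
Euler's formula for convex polyhedra: V - E + F = 2
Given: V = 6 vertices and F = 6 faces
Solve for E:
E = V + F - 2 = 6 + 6 - 2 = 10
10 edges


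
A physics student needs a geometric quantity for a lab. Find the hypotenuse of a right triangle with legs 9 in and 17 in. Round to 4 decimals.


Shape: right triangle
Legs a = 9 in, b = 17 in
Formula: c = sqrt(a^2 + b^2)
a^2 = 81, b^2 = 289
a^2 + b^2 = 370
c = sqrt(370)
c = 19.2354
19.2354 in


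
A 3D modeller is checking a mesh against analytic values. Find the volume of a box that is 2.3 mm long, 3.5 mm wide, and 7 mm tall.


Shape: rectangular prism
l = 2.3 mm, w = 3.5 mm, h = 7 mm
Formula: V = l * w * h
V = 2.3 * 3.5 * 7
V = 8.05 * 7
V = 56.35
56.35 mm^3


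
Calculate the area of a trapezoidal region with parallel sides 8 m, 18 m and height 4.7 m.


Shape: trapezoid
Parallel sides a = 8 m, b = 18 m; Height h = 4.7 m
Formula: A = (a + b) * h / 2
a + b = 8 + 18 = 26
A = 26 * 4.7 / 2
A = 122.2 / 2
A = 61.1
61.1 m^2


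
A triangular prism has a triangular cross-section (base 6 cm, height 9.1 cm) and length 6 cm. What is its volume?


Shape: triangular prism
Triangle base = 6 cm, triangle height = 9.1 cm, prism length L = 6 cm
Formula: V = (1/2 * b * h_tri) * L
Cross-section area = 0.5 * 6 * 9.1 = 27.3
V = 27.3 * 6
V = 163.8
163.8 cm^3


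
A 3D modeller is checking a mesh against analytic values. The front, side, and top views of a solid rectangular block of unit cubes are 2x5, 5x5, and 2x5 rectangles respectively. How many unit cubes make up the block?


Orthographic views of a solid rectangular block:
Front view 2 x 5 -> length = 2, height = 5
Side view 5 x 5 -> width = 5, height = 5 (consistent)
Top view 2 x 5 -> confirms length = 2, width = 5
The block is 2 x 5 x 5.
Total unit cubes = 2 * 5 * 5 = 50
50 unit cubes


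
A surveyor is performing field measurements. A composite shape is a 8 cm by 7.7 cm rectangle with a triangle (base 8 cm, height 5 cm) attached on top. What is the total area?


Composite shape: rectangle + triangle
Rectangle area = 8 * 7.7 = 61.6
Triangle area = 0.5 * 8 * 5 = 20
Total = 61.6 + 20
Total = 81.6
81.6 cm^2


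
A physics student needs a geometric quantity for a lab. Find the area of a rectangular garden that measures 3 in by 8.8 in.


Shape: rectangle
Length l = 3 in, Width w = 8.8 in
Formula: A = l * w
A = 3 * 8.8
A = 26.4
26.4 in^2


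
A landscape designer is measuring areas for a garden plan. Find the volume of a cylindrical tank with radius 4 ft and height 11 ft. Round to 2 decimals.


Shape: cylinder
Radius r = 4 ft, Height h = 11 ft
Formula: V = pi * r^2 * h
r^2 = 16
V = pi * 16 * 11
V = 176 * pi
V = 552.92
552.92 ft^3


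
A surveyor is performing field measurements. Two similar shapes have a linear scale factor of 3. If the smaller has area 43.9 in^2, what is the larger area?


Linear scale factor k = 3
Original area = 43.9 in^2
Rule: under a linear scaling by k, areas scale by k^2.
k^2 = 3^2 = 9
New area = 43.9 * 9
New area = 395.1
395.1 in^2


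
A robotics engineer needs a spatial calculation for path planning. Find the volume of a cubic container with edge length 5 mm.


Shape: cube
Side s = 5 mm
Formula: V = s^3
V = 5 * 5 * 5
V = 25 * 5
V = 125
125 mm^3


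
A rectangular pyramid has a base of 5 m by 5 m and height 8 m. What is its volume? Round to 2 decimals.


Shape: rectangular pyramid
Base: 5 m x 5 m, Height h = 8 m
Formula: V = (1/3) * base_area * h
base_area = 5 * 5 = 25
base_area * h = 25 * 8 = 200
V = 200 / 3
V = 66.67
66.67 m^3


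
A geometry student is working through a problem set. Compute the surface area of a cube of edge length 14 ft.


Shape: cube
Side s = 14 ft
A cube has 6 square faces.
Formula: SA = 6 * s^2
s^2 = 196
SA = 6 * 196
SA = 1176
1176 ft^2


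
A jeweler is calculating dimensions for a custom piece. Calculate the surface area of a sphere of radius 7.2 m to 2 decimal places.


Shape: sphere
Radius r = 7.2 m
Formula: SA = 4 * pi * r^2
r^2 = 51.84
SA = 4 * pi * 51.84
SA = 207.36 * pi
SA = 651.44
651.44 m^2


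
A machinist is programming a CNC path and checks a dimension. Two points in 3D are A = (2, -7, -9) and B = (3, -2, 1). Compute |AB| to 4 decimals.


3D distance between two points
P1 = (2, -7, -9), P2 = (3, -2, 1)
Formula: d = sqrt((x2-x1)^2 + (y2-y1)^2 + (z2-z1)^2)
dx = 3 - 2 = 1
dy = -2 - -7 = 5
dz = 1 - -9 = 10
dx^2 + dy^2 + dz^2 = 1 + 25 + 100 = 126
d = sqrt(126)
d = 11.225
11.225 units


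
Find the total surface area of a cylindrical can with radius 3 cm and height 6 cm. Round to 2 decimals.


Shape: closed cylinder
Radius r = 3 cm, Height h = 6 cm
Formula: SA = 2*pi*r^2 + 2*pi*r*h = 2*pi*r*(r + h)
r + h = 9
2 * r * (r + h) = 2 * 3 * 9 = 54
SA = 54 * pi
SA = 169.65
169.65 cm^2


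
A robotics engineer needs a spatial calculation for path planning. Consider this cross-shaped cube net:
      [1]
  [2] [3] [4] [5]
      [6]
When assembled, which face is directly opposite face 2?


Net: cross layout. Take square 3 as the base (bottom).
Fold the four squares in the horizontal row up around 3: 2 -> left, 4 -> right, 5 wraps to the top.
Fold 1 and 6 up from 3: 1 -> back, 6 -> front.
Opposite pairs are therefore: (1, 6), (2, 4), (3, 5).
Face 2 is opposite face 4.
face 4


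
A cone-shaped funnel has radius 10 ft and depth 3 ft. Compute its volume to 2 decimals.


Shape: cone
Radius r = 10 ft, Height h = 3 ft
Formula: V = (1/3) * pi * r^2 * h
r^2 = 100
pi * r^2 * h = pi * 100 * 3 = 300 * pi
V = 300 * pi / 3
V = 314.16
314.16 ft^3


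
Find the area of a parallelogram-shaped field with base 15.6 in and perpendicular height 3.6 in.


Shape: parallelogram
Base b = 15.6 in, Height h = 3.6 in
Formula: A = b * h
A = 15.6 * 3.6
A = 56.16
56.16 in^2


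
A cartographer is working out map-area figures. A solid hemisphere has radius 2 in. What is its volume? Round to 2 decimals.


Shape: hemisphere (half of a sphere)
Radius r = 2 in
Formula: V = (1/2) * (4/3) * pi * r^3 = (2/3) * pi * r^3
r^3 = 8
(2/3) * 8 = 5.333333
V = 5.333333 * pi
V = 16.76
16.76 in^3


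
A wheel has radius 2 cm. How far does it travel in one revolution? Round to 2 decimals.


Shape: circle
Radius r = 2 cm
Formula: C = 2 * pi * r
C = 2 * pi * 2
C = 4 * pi
C = 12.57
12.57 cm


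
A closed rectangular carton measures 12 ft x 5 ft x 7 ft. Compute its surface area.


Shape: rectangular prism
l = 12 ft, w = 5 ft, h = 7 ft
Formula: SA = 2(lw + lh + wh)
lw = 60, lh = 84, wh = 35
lw + lh + wh = 179
SA = 2 * 179
SA = 358
358 ft^2


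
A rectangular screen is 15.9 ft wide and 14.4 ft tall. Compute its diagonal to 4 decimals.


Shape: rectangle (diagonal via Pythagoras)
Sides: 15.9 ft and 14.4 ft
Formula: d = sqrt(l^2 + w^2)
l^2 = 252.81, w^2 = 207.36
l^2 + w^2 = 460.17
d = sqrt(460.17)
d = 21.4516
21.4516 ft


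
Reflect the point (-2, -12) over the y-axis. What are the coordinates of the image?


Transformation: reflection
Original point: (-2, -12)
Rule for reflection over the y-axis: (x, y) -> (-x, y)
Apply: (-2, -12) -> (2, -12)
(2, -12)


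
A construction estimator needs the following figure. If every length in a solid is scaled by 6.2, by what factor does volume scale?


Linear scale factor k = 6.2
Rule: under a linear scaling by k, volumes scale by k^3.
k^3 = 6.2 * 6.2 * 6.2
k^3 = 38.44 * 6.2
k^3 = 238.328
Volume scales by a factor of 238.328.
238.328 (dimensionless)


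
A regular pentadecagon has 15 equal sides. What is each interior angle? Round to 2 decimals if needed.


Shape: regular pentadecagon (15 sides)
Formula: interior angle = (n - 2) * 180 / n
(n - 2) = 13
(n - 2) * 180 = 2340
angle = 2340 / 15
angle = 156
156 degrees


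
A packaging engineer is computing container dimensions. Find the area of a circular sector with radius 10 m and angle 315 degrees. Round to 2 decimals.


Shape: circular sector
Radius r = 10 m, Angle = 315 degrees
Formula: A = (angle/360) * pi * r^2
r^2 = 100
Fraction of circle = 315/360
A = (315/360) * pi * 100
A = 87.5 * pi
A = 274.89
274.89 m^2


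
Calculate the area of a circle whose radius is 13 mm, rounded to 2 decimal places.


Shape: circle
Radius r = 13 mm
Formula: A = pi * r^2
r^2 = 13^2 = 169
A = pi * 169
A = 530.93
530.93 mm^2


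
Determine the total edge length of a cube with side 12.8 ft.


Shape: cube
Side s = 12.8 ft
A cube has 12 edges, all equal.
Formula: total edge length = 12 * s
Total = 12 * 12.8
Total = 153.6
153.6 ft


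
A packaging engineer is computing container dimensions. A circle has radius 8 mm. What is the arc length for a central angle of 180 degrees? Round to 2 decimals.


Shape: circular arc
Radius r = 8 mm, Angle = 180 degrees
Formula: L = (angle/360) * 2 * pi * r
2 * pi * r = 16 * pi
L = (180/360) * 16 * pi
L = 8 * pi
L = 25.13
25.13 mm


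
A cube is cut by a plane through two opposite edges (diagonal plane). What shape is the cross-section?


Solid: cube
Cutting plane: through two opposite edges (diagonal plane)
Visualize the intersection of the plane with the solid's surface.
The boundary of the cut region is a rectangle.
rectangle


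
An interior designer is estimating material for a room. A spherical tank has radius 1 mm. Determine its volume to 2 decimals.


Shape: sphere
Radius r = 1 mm
Formula: V = (4/3) * pi * r^3
r^3 = 1
(4/3) * 1 = 1.333333
V = 1.333333 * pi
V = 4.19
4.19 mm^3


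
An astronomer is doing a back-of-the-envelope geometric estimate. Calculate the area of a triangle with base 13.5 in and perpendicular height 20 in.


Shape: triangle
Base b = 13.5 in, Height h = 20 in
Formula: A = (1/2) * b * h
A = 0.5 * 13.5 * 20
A = 0.5 * 270
A = 135
135 in^2


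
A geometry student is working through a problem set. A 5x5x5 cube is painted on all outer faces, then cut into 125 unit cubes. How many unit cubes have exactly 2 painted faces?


Large cube: 5 x 5 x 5, cut into unit cubes.
n = 5, so n - 2 = 3
Cubes with 2 painted faces lie along the edges, excluding corners.
A cube has 12 edges; each contributes (n - 2) = 3 such cubes.
Count = 12 * 3 = 36
36 unit cubes


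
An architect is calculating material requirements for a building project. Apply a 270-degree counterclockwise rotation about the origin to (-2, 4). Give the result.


Transformation: rotation about the origin
Original point: (-2, 4)
Rule for 270 deg counterclockwise: (x, y) -> (y, -x)
Apply: (-2, 4) -> (4, 2)
(4, 2)


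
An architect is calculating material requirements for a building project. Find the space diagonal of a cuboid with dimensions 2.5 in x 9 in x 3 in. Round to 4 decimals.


Shape: rectangular box (space diagonal)
l = 2.5 in, w = 9 in, h = 3 in
Visualize: the diagonal of the base, then a right triangle with that diagonal and the height.
Formula: d = sqrt(l^2 + w^2 + h^2)
l^2 + w^2 + h^2 = 6.25 + 81 + 9 = 96.25
d = sqrt(96.25)
d = 9.8107
9.8107 in


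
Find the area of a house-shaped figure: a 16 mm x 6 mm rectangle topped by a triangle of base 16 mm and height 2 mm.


Composite shape: rectangle + triangle
Rectangle area = 16 * 6 = 96
Triangle area = 0.5 * 16 * 2 = 16
Total = 96 + 16
Total = 112
112 mm^2


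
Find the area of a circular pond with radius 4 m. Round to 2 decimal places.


Shape: circle
Radius r = 4 m
Formula: A = pi * r^2
r^2 = 4^2 = 16
A = pi * 16
A = 50.27
50.27 m^2
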